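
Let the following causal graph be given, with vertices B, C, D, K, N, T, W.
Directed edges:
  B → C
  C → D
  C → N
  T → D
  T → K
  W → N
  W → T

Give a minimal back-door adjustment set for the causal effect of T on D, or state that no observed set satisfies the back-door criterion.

desc(T)\{T}={D,K}; candidates ⊆ {B,C,N,W}.
∅: T⊥D given ∅ in G with T→· removed — back-door holds.

T→D: minimal back-door set ∅.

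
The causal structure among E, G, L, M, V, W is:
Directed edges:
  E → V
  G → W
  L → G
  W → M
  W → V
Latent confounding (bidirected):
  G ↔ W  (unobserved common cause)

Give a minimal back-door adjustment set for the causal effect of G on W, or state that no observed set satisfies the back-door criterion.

desc(G)\{G}={M,V,W}; candidates ⊆ {E,L}.
G↔W: latent back-door arc(s) into G.
size 0: {}; under {} G still reaches {L,M,V,W} ∋ W.
size 1: {E}, {L}; under {E} G still reaches {L,M,V,W} ∋ W.
size 2: {E,L}; under {E,L} G still reaches {M,V,W} ∋ W.
G↔W cannot be blocked by any observed set — no back-door set.

G→W: no observed back-door set.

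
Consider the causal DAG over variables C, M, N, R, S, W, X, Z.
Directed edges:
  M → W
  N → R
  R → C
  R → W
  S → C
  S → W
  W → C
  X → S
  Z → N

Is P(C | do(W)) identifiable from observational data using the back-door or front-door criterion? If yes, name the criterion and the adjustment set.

P(C|do(W)): backdoor, adjust for {R, S}.

desc(W)\{W}={C}; candidates ⊆ {M,N,R,S,X,Z}.
size 0: {}; under {} W still reaches {C,M,N,R,S,X,Z} ∋ C.
size 1: {M}, {N}, {R} …(+3); under {M} W still reaches {C,N,R,S,X,Z} ∋ C.
{R,S}: W⊥C given {R,S} in G with W→· removed — back-door holds.
P(C|do(W)) = Σ_{R,S} P(C|W,R,S)·P(R,S).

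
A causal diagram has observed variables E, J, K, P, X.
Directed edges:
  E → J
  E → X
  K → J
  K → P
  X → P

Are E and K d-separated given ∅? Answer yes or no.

Bayes-Ball from E | ∅ reaches {J,P,X}.
K ∉ reach(E|∅) ⇒ E ⊥ K | ∅.

Yes — E ⊥ K | ∅.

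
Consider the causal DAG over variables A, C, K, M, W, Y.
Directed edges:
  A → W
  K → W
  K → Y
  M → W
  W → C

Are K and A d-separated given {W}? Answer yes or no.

No — K and A are d-connected given {W}.

Bayes-Ball from K | {W} reaches {A,M,Y}.
A ∈ reach(K|{W}) ⇒ K ⊥̸ A | {W}.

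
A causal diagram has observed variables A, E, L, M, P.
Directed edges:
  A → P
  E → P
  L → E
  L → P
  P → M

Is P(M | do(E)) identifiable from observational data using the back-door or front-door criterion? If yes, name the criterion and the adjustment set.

P(M|do(E)): backdoor, adjust for {L}.

desc(E)\{E}={M,P}; candidates ⊆ {A,L}.
size 0: {}; under {} E still reaches {L,M,P} ∋ M.
{L}: E⊥M given {L} in G with E→· removed — back-door holds.
P(M|do(E)) = Σ_{L} P(M|E,L)·P(L).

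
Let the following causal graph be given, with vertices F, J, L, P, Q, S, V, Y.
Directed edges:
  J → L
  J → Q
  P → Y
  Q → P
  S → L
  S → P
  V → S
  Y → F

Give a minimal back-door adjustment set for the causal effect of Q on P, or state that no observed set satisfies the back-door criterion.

desc(Q)\{Q}={F,P,Y}; candidates ⊆ {J,L,S,V}.
∅: Q⊥P given ∅ in G with Q→· removed — back-door holds.

Q→P: minimal back-door set ∅.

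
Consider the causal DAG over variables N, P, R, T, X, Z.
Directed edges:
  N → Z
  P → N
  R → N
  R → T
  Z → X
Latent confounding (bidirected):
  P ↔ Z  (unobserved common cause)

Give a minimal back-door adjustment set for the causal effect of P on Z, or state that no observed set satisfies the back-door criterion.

P→Z: no observed back-door set.

desc(P)\{P}={N,X,Z}; candidates ⊆ {R,T}.
P↔Z: latent back-door arc(s) into P.
size 0: {}; under {} P still reaches {X,Z} ∋ Z.
size 1: {R}, {T}; under {R} P still reaches {X,Z} ∋ Z.
size 2: {R,T}; under {R,T} P still reaches {X,Z} ∋ Z.
P↔Z cannot be blocked by any observed set — no back-door set.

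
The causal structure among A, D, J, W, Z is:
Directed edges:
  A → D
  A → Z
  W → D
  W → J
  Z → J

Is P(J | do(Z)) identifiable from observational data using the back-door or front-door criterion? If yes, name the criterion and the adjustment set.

desc(Z)\{Z}={J}; candidates ⊆ {A,D,W}.
∅: Z⊥J given ∅ in G with Z→· removed — back-door holds.
P(J|do(Z)) = P(J|Z) — no adjustment needed.

P(J|do(Z)): backdoor, adjust for ∅.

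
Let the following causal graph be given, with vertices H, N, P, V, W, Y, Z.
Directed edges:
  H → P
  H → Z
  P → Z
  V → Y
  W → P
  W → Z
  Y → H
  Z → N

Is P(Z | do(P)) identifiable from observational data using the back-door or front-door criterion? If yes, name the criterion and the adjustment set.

desc(P)\{P}={N,Z}; candidates ⊆ {H,V,W,Y}.
size 0: {}; under {} P still reaches {H,N,V,W,Y,Z} ∋ Z.
size 1: {H}, {V}, {W} …(+1); under {H} P still reaches {N,W,Z} ∋ Z.
{H,W}: P⊥Z given {H,W} in G with P→· removed — back-door holds.
P(Z|do(P)) = Σ_{H,W} P(Z|P,H,W)·P(H,W).

P(Z|do(P)): backdoor, adjust for {H, W}.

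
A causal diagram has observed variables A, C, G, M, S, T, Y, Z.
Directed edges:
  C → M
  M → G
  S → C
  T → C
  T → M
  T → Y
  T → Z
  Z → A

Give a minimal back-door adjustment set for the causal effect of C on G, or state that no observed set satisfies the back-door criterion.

C→G: minimal back-door set {T}.

desc(C)\{C}={G,M}; candidates ⊆ {A,S,T,Y,Z}.
size 0: {}; under {} C still reaches {A,G,M,S,T,Y,Z} ∋ G.
{T}: C⊥G given {T} in G with C→· removed — back-door holds.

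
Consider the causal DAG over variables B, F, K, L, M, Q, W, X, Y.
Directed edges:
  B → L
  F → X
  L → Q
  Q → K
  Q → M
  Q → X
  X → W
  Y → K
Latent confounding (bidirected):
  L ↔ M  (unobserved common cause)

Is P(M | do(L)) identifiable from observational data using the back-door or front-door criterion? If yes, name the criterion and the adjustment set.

P(M|do(L)): frontdoor, adjust for {Q}.

desc(L)\{L}={K,M,Q,W,X}; candidates ⊆ {B,F,Y}.
L↔M: latent back-door arc(s) into L.
size 0: {}; under {} L still reaches {B,M} ∋ M.
size 1: {B}, {F}, {Y}; under {B} L still reaches {M} ∋ M.
size 2: {B,F}, {B,Y}, {F,Y}; under {B,F} L still reaches {M} ∋ M.
L↔M cannot be blocked by any observed set — no back-door set.
{Q}: (i) intercepts every directed L→M path; (ii) no back-door L→{Q}; (iii) {L} blocks every back-door {Q}→M. Front-door holds.
P(M|do(L)) = Σ_{Q} P(Q|L) Σ_{L'} P(M|Q,L')P(L').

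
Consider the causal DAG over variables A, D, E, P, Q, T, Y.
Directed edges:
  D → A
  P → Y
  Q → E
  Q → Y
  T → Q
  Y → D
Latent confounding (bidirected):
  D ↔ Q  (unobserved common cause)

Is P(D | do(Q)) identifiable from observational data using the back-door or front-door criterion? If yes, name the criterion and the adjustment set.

P(D|do(Q)): frontdoor, adjust for {Y}.

desc(Q)\{Q}={A,D,E,Y}; candidates ⊆ {P,T}.
Q↔D: latent back-door arc(s) into Q.
size 0: {}; under {} Q still reaches {A,D,T} ∋ D.
size 1: {P}, {T}; under {P} Q still reaches {A,D,T} ∋ D.
size 2: {P,T}; under {P,T} Q still reaches {A,D} ∋ D.
Q↔D cannot be blocked by any observed set — no back-door set.
{Y}: (i) intercepts every directed Q→D path; (ii) no back-door Q→{Y}; (iii) {Q} blocks every back-door {Y}→D. Front-door holds.
P(D|do(Q)) = Σ_{Y} P(Y|Q) Σ_{Q'} P(D|Y,Q')P(Q').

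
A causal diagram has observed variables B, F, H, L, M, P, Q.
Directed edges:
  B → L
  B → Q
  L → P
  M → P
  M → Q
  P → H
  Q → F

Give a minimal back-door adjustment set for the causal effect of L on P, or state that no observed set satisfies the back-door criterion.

desc(L)\{L}={H,P}; candidates ⊆ {B,F,M,Q}.
∅: L⊥P given ∅ in G with L→· removed — back-door holds.

L→P: minimal back-door set ∅.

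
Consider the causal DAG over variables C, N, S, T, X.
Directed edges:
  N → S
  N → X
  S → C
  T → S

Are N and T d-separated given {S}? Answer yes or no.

Bayes-Ball from N | {S} reaches {T,X}.
T ∈ reach(N|{S}) ⇒ N ⊥̸ T | {S}.

No — N and T are d-connected given {S}.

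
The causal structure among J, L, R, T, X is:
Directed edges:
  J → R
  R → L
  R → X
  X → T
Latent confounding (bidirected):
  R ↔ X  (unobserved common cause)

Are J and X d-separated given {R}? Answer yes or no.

Bayes-Ball from J | {R} reaches {T,X}.
X ∈ reach(J|{R}) ⇒ J ⊥̸ X | {R}.

No — J and X are d-connected given {R}.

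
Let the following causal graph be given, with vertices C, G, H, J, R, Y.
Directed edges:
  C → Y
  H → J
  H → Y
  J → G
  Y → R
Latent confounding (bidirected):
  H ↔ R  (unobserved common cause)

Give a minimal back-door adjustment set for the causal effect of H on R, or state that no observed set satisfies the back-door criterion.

H→R: no observed back-door set.

desc(H)\{H}={G,J,R,Y}; candidates ⊆ {C}.
H↔R: latent back-door arc(s) into H.
size 0: {}; under {} H still reaches {R} ∋ R.
size 1: {C}; under {C} H still reaches {R} ∋ R.
H↔R cannot be blocked by any observed set — no back-door set.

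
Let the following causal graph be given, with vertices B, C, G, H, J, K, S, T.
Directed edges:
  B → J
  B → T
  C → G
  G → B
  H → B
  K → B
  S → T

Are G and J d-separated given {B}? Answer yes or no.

Yes — G ⊥ J | {B}.

Bayes-Ball from G | {B} reaches {C,H,K}.
J ∉ reach(G|{B}) ⇒ G ⊥ J | {B}.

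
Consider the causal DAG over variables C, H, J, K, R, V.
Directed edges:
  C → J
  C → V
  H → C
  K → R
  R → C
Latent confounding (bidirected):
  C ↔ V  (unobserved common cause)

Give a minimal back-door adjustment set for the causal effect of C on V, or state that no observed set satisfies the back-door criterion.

desc(C)\{C}={J,V}; candidates ⊆ {H,K,R}.
C↔V: latent back-door arc(s) into C.
size 0: {}; under {} C still reaches {H,K,R,V} ∋ V.
size 1: {H}, {K}, {R}; under {H} C still reaches {K,R,V} ∋ V.
size 2: {H,K}, {H,R}, {K,R}; under {H,K} C still reaches {R,V} ∋ V.
C↔V cannot be blocked by any observed set — no back-door set.

C→V: no observed back-door set.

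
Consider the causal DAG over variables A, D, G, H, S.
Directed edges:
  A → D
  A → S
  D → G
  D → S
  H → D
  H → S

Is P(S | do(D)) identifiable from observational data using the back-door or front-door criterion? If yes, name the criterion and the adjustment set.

desc(D)\{D}={G,S}; candidates ⊆ {A,H}.
size 0: {}; under {} D still reaches {A,H,S} ∋ S.
size 1: {A}, {H}; under {A} D still reaches {H,S} ∋ S.
{A,H}: D⊥S given {A,H} in G with D→· removed — back-door holds.
P(S|do(D)) = Σ_{A,H} P(S|D,A,H)·P(A,H).

P(S|do(D)): backdoor, adjust for {A, H}.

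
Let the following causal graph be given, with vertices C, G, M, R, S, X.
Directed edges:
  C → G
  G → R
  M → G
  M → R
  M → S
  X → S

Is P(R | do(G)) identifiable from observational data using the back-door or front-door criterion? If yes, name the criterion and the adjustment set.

P(R|do(G)): backdoor, adjust for {M}.

desc(G)\{G}={R}; candidates ⊆ {C,M,S,X}.
size 0: {}; under {} G still reaches {C,M,R,S} ∋ R.
{M}: G⊥R given {M} in G with G→· removed — back-door holds.
P(R|do(G)) = Σ_{M} P(R|G,M)·P(M).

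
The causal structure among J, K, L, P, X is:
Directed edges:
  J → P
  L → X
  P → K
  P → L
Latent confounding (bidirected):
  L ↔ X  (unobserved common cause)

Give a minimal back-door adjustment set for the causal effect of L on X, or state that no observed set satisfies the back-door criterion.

desc(L)\{L}={X}; candidates ⊆ {J,K,P}.
L↔X: latent back-door arc(s) into L.
size 0: {}; under {} L still reaches {J,K,P,X} ∋ X.
size 1: {J}, {K}, {P}; under {J} L still reaches {K,P,X} ∋ X.
size 2: {J,K}, {J,P}, {K,P}; under {J,K} L still reaches {P,X} ∋ X.
L↔X cannot be blocked by any observed set — no back-door set.

L→X: no observed back-door set.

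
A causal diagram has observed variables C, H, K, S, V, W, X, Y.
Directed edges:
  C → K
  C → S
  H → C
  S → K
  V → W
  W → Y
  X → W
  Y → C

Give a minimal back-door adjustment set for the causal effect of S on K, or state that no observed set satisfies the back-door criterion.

S→K: minimal back-door set {C}.

desc(S)\{S}={K}; candidates ⊆ {C,H,V,W,X,Y}.
size 0: {}; under {} S still reaches {C,H,K,V,W,X,Y} ∋ K.
{C}: S⊥K given {C} in G with S→· removed — back-door holds.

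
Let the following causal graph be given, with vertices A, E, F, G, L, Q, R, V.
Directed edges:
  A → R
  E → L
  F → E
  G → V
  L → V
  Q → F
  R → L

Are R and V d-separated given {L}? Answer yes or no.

Yes — R ⊥ V | {L}.

Bayes-Ball from R | {L} reaches {A,E,F,Q}.
V ∉ reach(R|{L}) ⇒ R ⊥ V | {L}.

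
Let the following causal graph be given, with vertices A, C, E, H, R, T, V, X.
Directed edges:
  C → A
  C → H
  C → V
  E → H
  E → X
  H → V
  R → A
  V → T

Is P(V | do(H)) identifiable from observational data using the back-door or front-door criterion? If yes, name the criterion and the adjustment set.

desc(H)\{H}={T,V}; candidates ⊆ {A,C,E,R,X}.
size 0: {}; under {} H still reaches {A,C,E,T,V,X} ∋ V.
{C}: H⊥V given {C} in G with H→· removed — back-door holds.
P(V|do(H)) = Σ_{C} P(V|H,C)·P(C).

P(V|do(H)): backdoor, adjust for {C}.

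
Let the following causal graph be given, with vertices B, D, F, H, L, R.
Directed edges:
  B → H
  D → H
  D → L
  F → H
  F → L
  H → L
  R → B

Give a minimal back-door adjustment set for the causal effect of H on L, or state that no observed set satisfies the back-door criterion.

desc(H)\{H}={L}; candidates ⊆ {B,D,F,R}.
size 0: {}; under {} H still reaches {B,D,F,L,R} ∋ L.
size 1: {B}, {D}, {F} …(+1); under {B} H still reaches {D,F,L} ∋ L.
{D,F}: H⊥L given {D,F} in G with H→· removed — back-door holds.

H→L: minimal back-door set {D, F}.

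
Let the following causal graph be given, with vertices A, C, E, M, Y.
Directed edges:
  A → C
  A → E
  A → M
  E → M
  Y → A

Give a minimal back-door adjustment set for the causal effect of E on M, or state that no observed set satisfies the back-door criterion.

E→M: minimal back-door set {A}.

desc(E)\{E}={M}; candidates ⊆ {A,C,Y}.
size 0: {}; under {} E still reaches {A,C,M,Y} ∋ M.
{A}: E⊥M given {A} in G with E→· removed — back-door holds.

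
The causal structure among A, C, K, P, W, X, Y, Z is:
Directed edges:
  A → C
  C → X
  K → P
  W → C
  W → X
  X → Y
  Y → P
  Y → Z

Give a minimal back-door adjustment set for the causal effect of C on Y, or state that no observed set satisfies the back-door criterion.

C→Y: minimal back-door set {W}.

desc(C)\{C}={P,X,Y,Z}; candidates ⊆ {A,K,W}.
size 0: {}; under {} C still reaches {A,P,W,X,Y,Z} ∋ Y.
{W}: C⊥Y given {W} in G with C→· removed — back-door holds.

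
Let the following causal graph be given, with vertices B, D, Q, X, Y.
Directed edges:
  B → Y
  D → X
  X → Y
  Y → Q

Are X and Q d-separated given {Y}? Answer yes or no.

Yes — X ⊥ Q | {Y}.

Bayes-Ball from X | {Y} reaches {B,D}.
Q ∉ reach(X|{Y}) ⇒ X ⊥ Q | {Y}.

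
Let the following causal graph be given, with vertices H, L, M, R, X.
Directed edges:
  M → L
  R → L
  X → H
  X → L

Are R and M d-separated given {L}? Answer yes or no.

No — R and M are d-connected given {L}.

Bayes-Ball from R | {L} reaches {H,M,X}.
M ∈ reach(R|{L}) ⇒ R ⊥̸ M | {L}.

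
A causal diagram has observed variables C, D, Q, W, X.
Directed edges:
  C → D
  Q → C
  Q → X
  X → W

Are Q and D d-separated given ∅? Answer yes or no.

Bayes-Ball from Q | ∅ reaches {C,D,W,X}.
D ∈ reach(Q|∅) ⇒ Q ⊥̸ D | ∅.

No — Q and D are d-connected given ∅.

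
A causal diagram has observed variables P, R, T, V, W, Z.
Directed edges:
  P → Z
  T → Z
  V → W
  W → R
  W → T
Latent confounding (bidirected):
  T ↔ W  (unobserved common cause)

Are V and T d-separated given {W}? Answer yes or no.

Bayes-Ball from V | {W} reaches {T,Z}.
T ∈ reach(V|{W}) ⇒ V ⊥̸ T | {W}.

No — V and T are d-connected given {W}.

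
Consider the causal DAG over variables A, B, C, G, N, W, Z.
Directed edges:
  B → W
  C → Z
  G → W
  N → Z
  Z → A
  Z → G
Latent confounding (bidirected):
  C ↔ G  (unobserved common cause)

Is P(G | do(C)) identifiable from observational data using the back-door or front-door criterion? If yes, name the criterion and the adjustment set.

P(G|do(C)): frontdoor, adjust for {Z}.

desc(C)\{C}={A,G,W,Z}; candidates ⊆ {B,N}.
C↔G: latent back-door arc(s) into C.
size 0: {}; under {} C still reaches {G,W} ∋ G.
size 1: {B}, {N}; under {B} C still reaches {G,W} ∋ G.
size 2: {B,N}; under {B,N} C still reaches {G,W} ∋ G.
C↔G cannot be blocked by any observed set — no back-door set.
{Z}: (i) intercepts every directed C→G path; (ii) no back-door C→{Z}; (iii) {C} blocks every back-door {Z}→G. Front-door holds.
P(G|do(C)) = Σ_{Z} P(Z|C) Σ_{C'} P(G|Z,C')P(C').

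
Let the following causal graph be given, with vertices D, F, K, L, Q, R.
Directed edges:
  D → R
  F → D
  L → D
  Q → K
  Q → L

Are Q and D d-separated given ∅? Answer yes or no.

Bayes-Ball from Q | ∅ reaches {D,K,L,R}.
D ∈ reach(Q|∅) ⇒ Q ⊥̸ D | ∅.

No — Q and D are d-connected given ∅.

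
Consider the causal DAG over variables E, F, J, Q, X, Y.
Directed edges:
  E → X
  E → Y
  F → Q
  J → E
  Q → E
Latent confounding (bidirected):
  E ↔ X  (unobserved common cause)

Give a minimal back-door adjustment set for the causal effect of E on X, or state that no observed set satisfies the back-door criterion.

E→X: no observed back-door set.

desc(E)\{E}={X,Y}; candidates ⊆ {F,J,Q}.
E↔X: latent back-door arc(s) into E.
size 0: {}; under {} E still reaches {F,J,Q,X} ∋ X.
size 1: {F}, {J}, {Q}; under {F} E still reaches {J,Q,X} ∋ X.
size 2: {F,J}, {F,Q}, {J,Q}; under {F,J} E still reaches {Q,X} ∋ X.
E↔X cannot be blocked by any observed set — no back-door set.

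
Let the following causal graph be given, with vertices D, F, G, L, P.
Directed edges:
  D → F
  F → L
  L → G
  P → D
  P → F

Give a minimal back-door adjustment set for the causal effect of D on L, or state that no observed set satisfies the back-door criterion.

desc(D)\{D}={F,G,L}; candidates ⊆ {P}.
size 0: {}; under {} D still reaches {F,G,L,P} ∋ L.
{P}: D⊥L given {P} in G with D→· removed — back-door holds.

D→L: minimal back-door set {P}.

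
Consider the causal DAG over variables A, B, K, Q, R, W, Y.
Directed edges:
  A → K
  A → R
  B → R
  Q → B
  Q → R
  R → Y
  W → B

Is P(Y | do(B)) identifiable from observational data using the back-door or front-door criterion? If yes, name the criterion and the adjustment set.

P(Y|do(B)): backdoor, adjust for {Q}.

desc(B)\{B}={R,Y}; candidates ⊆ {A,K,Q,W}.
size 0: {}; under {} B still reaches {Q,R,W,Y} ∋ Y.
{Q}: B⊥Y given {Q} in G with B→· removed — back-door holds.
P(Y|do(B)) = Σ_{Q} P(Y|B,Q)·P(Q).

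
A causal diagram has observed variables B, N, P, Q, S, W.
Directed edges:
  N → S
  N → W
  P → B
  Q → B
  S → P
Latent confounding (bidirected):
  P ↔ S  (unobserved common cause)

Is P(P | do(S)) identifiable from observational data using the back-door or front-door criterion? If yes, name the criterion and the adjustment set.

P(P|do(S)): not identifiable (no BD/FD set).

desc(S)\{S}={B,P}; candidates ⊆ {N,Q,W}.
S↔P: latent back-door arc(s) into S.
size 0: {}; under {} S still reaches {B,N,P,W} ∋ P.
size 1: {N}, {Q}, {W}; under {N} S still reaches {B,P} ∋ P.
size 2: {N,Q}, {N,W}, {Q,W}; under {N,Q} S still reaches {B,P} ∋ P.
S↔P cannot be blocked by any observed set — no back-door set.
No mediator lies on a directed S→…→P path.
Neither criterion identifies P(P|do(S)) in this graph.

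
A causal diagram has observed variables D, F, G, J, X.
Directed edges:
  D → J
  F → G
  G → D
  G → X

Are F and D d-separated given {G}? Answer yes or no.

Yes — F ⊥ D | {G}.

Bayes-Ball from F | {G} reaches ∅.
D ∉ reach(F|{G}) ⇒ F ⊥ D | {G}.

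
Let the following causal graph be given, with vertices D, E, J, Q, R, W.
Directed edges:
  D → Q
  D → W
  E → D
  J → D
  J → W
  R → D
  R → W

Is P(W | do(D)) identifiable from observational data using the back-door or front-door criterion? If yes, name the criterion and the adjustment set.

desc(D)\{D}={Q,W}; candidates ⊆ {E,J,R}.
size 0: {}; under {} D still reaches {E,J,R,W} ∋ W.
size 1: {E}, {J}, {R}; under {E} D still reaches {J,R,W} ∋ W.
{J,R}: D⊥W given {J,R} in G with D→· removed — back-door holds.
P(W|do(D)) = Σ_{J,R} P(W|D,J,R)·P(J,R).

P(W|do(D)): backdoor, adjust for {J, R}.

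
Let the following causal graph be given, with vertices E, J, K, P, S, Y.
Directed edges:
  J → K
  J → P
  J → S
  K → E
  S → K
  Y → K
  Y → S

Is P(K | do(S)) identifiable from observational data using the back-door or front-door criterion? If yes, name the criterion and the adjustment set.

P(K|do(S)): backdoor, adjust for {J, Y}.

desc(S)\{S}={E,K}; candidates ⊆ {J,P,Y}.
size 0: {}; under {} S still reaches {E,J,K,P,Y} ∋ K.
size 1: {J}, {P}, {Y}; under {J} S still reaches {E,K,Y} ∋ K.
{J,Y}: S⊥K given {J,Y} in G with S→· removed — back-door holds.
P(K|do(S)) = Σ_{J,Y} P(K|S,J,Y)·P(J,Y).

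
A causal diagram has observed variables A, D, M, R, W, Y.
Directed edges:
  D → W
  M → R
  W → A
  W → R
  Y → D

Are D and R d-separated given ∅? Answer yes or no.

Bayes-Ball from D | ∅ reaches {A,R,W,Y}.
R ∈ reach(D|∅) ⇒ D ⊥̸ R | ∅.

No — D and R are d-connected given ∅.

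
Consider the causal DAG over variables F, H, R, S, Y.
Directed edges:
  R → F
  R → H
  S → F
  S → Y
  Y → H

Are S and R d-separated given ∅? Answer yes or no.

Yes — S ⊥ R | ∅.

Bayes-Ball from S | ∅ reaches {F,H,Y}.
R ∉ reach(S|∅) ⇒ S ⊥ R | ∅.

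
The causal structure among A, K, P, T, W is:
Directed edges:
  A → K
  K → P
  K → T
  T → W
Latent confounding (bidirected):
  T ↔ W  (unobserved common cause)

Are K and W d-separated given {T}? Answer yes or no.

No — K and W are d-connected given {T}.

Bayes-Ball from K | {T} reaches {A,P,W}.
W ∈ reach(K|{T}) ⇒ K ⊥̸ W | {T}.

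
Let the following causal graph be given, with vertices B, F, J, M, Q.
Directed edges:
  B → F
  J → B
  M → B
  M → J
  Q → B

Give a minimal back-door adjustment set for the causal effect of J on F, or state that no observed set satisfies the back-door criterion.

J→F: minimal back-door set {M}.

desc(J)\{J}={B,F}; candidates ⊆ {M,Q}.
size 0: {}; under {} J still reaches {B,F,M} ∋ F.
{M}: J⊥F given {M} in G with J→· removed — back-door holds.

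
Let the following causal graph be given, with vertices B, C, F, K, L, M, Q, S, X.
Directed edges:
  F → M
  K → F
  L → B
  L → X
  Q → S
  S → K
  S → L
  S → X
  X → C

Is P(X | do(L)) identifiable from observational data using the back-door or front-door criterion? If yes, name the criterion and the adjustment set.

P(X|do(L)): backdoor, adjust for {S}.

desc(L)\{L}={B,C,X}; candidates ⊆ {F,K,M,Q,S}.
size 0: {}; under {} L still reaches {C,F,K,M,Q,S,X} ∋ X.
{S}: L⊥X given {S} in G with L→· removed — back-door holds.
P(X|do(L)) = Σ_{S} P(X|L,S)·P(S).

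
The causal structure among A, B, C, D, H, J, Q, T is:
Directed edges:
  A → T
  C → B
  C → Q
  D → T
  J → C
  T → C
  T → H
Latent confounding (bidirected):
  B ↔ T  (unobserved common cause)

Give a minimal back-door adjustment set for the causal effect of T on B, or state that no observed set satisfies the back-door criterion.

T→B: no observed back-door set.

desc(T)\{T}={B,C,H,Q}; candidates ⊆ {A,D,J}.
T↔B: latent back-door arc(s) into T.
size 0: {}; under {} T still reaches {A,B,D} ∋ B.
size 1: {A}, {D}, {J}; under {A} T still reaches {B,D} ∋ B.
size 2: {A,D}, {A,J}, {D,J}; under {A,D} T still reaches {B} ∋ B.
T↔B cannot be blocked by any observed set — no back-door set.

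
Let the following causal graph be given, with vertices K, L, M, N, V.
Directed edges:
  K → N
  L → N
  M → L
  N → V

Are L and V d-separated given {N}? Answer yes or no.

Bayes-Ball from L | {N} reaches {K,M}.
V ∉ reach(L|{N}) ⇒ L ⊥ V | {N}.

Yes — L ⊥ V | {N}.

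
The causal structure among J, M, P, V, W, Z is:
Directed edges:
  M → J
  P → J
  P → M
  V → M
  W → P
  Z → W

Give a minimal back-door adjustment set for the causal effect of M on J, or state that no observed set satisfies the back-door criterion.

desc(M)\{M}={J}; candidates ⊆ {P,V,W,Z}.
size 0: {}; under {} M still reaches {J,P,V,W,Z} ∋ J.
{P}: M⊥J given {P} in G with M→· removed — back-door holds.

M→J: minimal back-door set {P}.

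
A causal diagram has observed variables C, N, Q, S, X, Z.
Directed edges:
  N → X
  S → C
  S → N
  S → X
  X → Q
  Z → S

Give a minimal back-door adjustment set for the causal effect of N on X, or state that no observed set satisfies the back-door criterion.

desc(N)\{N}={Q,X}; candidates ⊆ {C,S,Z}.
size 0: {}; under {} N still reaches {C,Q,S,X,Z} ∋ X.
{S}: N⊥X given {S} in G with N→· removed — back-door holds.

N→X: minimal back-door set {S}.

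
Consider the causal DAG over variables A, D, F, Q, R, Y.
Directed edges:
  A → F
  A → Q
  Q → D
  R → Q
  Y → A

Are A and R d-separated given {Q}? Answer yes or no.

No — A and R are d-connected given {Q}.

Bayes-Ball from A | {Q} reaches {F,R,Y}.
R ∈ reach(A|{Q}) ⇒ A ⊥̸ R | {Q}.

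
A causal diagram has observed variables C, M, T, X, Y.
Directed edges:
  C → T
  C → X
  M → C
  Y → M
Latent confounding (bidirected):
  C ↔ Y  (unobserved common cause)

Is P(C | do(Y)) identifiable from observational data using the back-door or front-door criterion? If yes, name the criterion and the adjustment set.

desc(Y)\{Y}={C,M,T,X}; candidates ⊆ {—}.
Y↔C: latent back-door arc(s) into Y.
size 0: {}; under {} Y still reaches {C,T,X} ∋ C.
Y↔C cannot be blocked by any observed set — no back-door set.
{M}: (i) intercepts every directed Y→C path; (ii) no back-door Y→{M}; (iii) {Y} blocks every back-door {M}→C. Front-door holds.
P(C|do(Y)) = Σ_{M} P(M|Y) Σ_{Y'} P(C|M,Y')P(Y').

P(C|do(Y)): frontdoor, adjust for {M}.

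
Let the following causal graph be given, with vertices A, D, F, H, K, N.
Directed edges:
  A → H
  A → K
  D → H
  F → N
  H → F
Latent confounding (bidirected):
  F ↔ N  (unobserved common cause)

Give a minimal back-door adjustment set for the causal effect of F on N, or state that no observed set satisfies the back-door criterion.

F→N: no observed back-door set.

desc(F)\{F}={N}; candidates ⊆ {A,D,H,K}.
F↔N: latent back-door arc(s) into F.
size 0: {}; under {} F still reaches {A,D,H,K,N} ∋ N.
size 1: {A}, {D}, {H} …(+1); under {A} F still reaches {D,H,N} ∋ N.
size 2: {A,D}, {A,H}, {A,K} …(+3); under {A,D} F still reaches {H,N} ∋ N.
F↔N cannot be blocked by any observed set — no back-door set.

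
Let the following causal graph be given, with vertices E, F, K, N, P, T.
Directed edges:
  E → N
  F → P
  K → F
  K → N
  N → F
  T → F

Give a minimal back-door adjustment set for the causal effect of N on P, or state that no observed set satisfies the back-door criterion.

N→P: minimal back-door set {K}.

desc(N)\{N}={F,P}; candidates ⊆ {E,K,T}.
size 0: {}; under {} N still reaches {E,F,K,P} ∋ P.
{K}: N⊥P given {K} in G with N→· removed — back-door holds.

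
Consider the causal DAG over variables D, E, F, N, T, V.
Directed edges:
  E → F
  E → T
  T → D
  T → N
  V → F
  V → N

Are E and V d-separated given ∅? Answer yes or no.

Yes — E ⊥ V | ∅.

Bayes-Ball from E | ∅ reaches {D,F,N,T}.
V ∉ reach(E|∅) ⇒ E ⊥ V | ∅.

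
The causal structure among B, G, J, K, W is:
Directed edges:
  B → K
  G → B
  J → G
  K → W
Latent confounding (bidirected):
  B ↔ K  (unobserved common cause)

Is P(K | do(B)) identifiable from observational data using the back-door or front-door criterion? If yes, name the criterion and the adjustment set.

P(K|do(B)): not identifiable (no BD/FD set).

desc(B)\{B}={K,W}; candidates ⊆ {G,J}.
B↔K: latent back-door arc(s) into B.
size 0: {}; under {} B still reaches {G,J,K,W} ∋ K.
size 1: {G}, {J}; under {G} B still reaches {K,W} ∋ K.
size 2: {G,J}; under {G,J} B still reaches {K,W} ∋ K.
B↔K cannot be blocked by any observed set — no back-door set.
No mediator lies on a directed B→…→K path.
Neither criterion identifies P(K|do(B)) in this graph.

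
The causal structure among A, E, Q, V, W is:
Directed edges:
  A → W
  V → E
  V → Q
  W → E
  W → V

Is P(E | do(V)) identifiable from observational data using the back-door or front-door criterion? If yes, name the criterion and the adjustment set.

P(E|do(V)): backdoor, adjust for {W}.

desc(V)\{V}={E,Q}; candidates ⊆ {A,W}.
size 0: {}; under {} V still reaches {A,E,W} ∋ E.
{W}: V⊥E given {W} in G with V→· removed — back-door holds.
P(E|do(V)) = Σ_{W} P(E|V,W)·P(W).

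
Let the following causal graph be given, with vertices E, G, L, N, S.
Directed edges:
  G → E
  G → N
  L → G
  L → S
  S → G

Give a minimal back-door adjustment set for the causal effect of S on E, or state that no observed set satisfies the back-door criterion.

desc(S)\{S}={E,G,N}; candidates ⊆ {L}.
size 0: {}; under {} S still reaches {E,G,L,N} ∋ E.
{L}: S⊥E given {L} in G with S→· removed — back-door holds.

S→E: minimal back-door set {L}.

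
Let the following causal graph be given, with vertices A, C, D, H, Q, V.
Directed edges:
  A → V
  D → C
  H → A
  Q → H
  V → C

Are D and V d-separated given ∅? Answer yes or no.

Bayes-Ball from D | ∅ reaches {C}.
V ∉ reach(D|∅) ⇒ D ⊥ V | ∅.

Yes — D ⊥ V | ∅.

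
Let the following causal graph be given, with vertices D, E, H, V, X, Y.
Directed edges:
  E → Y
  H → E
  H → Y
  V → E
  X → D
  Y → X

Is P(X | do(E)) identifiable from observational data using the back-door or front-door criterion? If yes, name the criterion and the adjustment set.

desc(E)\{E}={D,X,Y}; candidates ⊆ {H,V}.
size 0: {}; under {} E still reaches {D,H,V,X,Y} ∋ X.
{H}: E⊥X given {H} in G with E→· removed — back-door holds.
P(X|do(E)) = Σ_{H} P(X|E,H)·P(H).

P(X|do(E)): backdoor, adjust for {H}.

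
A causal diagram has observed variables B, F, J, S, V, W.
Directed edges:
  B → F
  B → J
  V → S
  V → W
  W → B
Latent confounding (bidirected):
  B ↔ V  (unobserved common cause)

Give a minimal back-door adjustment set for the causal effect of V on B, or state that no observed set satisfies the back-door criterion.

desc(V)\{V}={B,F,J,S,W}; candidates ⊆ {—}.
V↔B: latent back-door arc(s) into V.
size 0: {}; under {} V still reaches {B,F,J} ∋ B.
V↔B cannot be blocked by any observed set — no back-door set.

V→B: no observed back-door set.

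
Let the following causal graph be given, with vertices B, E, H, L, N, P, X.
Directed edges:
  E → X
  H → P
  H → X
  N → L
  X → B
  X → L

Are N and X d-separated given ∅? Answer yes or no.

Yes — N ⊥ X | ∅.

Bayes-Ball from N | ∅ reaches {L}.
X ∉ reach(N|∅) ⇒ N ⊥ X | ∅.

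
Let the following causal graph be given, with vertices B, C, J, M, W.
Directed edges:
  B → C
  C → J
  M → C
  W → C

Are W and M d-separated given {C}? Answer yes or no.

Bayes-Ball from W | {C} reaches {B,M}.
M ∈ reach(W|{C}) ⇒ W ⊥̸ M | {C}.

No — W and M are d-connected given {C}.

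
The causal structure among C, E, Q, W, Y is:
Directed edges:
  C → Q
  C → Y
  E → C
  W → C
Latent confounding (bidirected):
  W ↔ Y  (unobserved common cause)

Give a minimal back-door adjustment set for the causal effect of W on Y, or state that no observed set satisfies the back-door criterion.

desc(W)\{W}={C,Q,Y}; candidates ⊆ {E}.
W↔Y: latent back-door arc(s) into W.
size 0: {}; under {} W still reaches {Y} ∋ Y.
size 1: {E}; under {E} W still reaches {Y} ∋ Y.
W↔Y cannot be blocked by any observed set — no back-door set.

W→Y: no observed back-door set.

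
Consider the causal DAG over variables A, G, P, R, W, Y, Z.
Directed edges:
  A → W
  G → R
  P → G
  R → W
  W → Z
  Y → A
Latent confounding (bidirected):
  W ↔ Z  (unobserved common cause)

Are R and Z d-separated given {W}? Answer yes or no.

No — R and Z are d-connected given {W}.

Bayes-Ball from R | {W} reaches {A,G,P,Y,Z}.
Z ∈ reach(R|{W}) ⇒ R ⊥̸ Z | {W}.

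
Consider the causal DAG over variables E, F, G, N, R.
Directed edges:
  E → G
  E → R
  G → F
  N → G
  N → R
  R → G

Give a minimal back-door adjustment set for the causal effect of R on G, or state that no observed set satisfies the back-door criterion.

R→G: minimal back-door set {E, N}.

desc(R)\{R}={F,G}; candidates ⊆ {E,N}.
size 0: {}; under {} R still reaches {E,F,G,N} ∋ G.
size 1: {E}, {N}; under {E} R still reaches {F,G,N} ∋ G.
{E,N}: R⊥G given {E,N} in G with R→· removed — back-door holds.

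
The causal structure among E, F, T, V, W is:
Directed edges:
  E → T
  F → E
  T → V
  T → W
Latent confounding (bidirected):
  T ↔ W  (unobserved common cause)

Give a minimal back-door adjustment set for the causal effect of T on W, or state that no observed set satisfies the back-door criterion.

desc(T)\{T}={V,W}; candidates ⊆ {E,F}.
T↔W: latent back-door arc(s) into T.
size 0: {}; under {} T still reaches {E,F,W} ∋ W.
size 1: {E}, {F}; under {E} T still reaches {W} ∋ W.
size 2: {E,F}; under {E,F} T still reaches {W} ∋ W.
T↔W cannot be blocked by any observed set — no back-door set.

T→W: no observed back-door set.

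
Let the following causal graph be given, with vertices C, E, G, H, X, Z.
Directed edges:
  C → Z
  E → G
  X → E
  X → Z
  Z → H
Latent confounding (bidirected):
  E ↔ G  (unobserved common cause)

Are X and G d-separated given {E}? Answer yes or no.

Bayes-Ball from X | {E} reaches {G,H,Z}.
G ∈ reach(X|{E}) ⇒ X ⊥̸ G | {E}.

No — X and G are d-connected given {E}.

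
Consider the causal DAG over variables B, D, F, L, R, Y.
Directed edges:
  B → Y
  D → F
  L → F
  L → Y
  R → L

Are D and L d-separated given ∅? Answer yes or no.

Yes — D ⊥ L | ∅.

Bayes-Ball from D | ∅ reaches {F}.
L ∉ reach(D|∅) ⇒ D ⊥ L | ∅.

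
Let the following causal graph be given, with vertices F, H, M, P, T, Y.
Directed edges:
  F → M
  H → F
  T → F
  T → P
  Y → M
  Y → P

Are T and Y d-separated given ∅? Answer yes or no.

Yes — T ⊥ Y | ∅.

Bayes-Ball from T | ∅ reaches {F,M,P}.
Y ∉ reach(T|∅) ⇒ T ⊥ Y | ∅.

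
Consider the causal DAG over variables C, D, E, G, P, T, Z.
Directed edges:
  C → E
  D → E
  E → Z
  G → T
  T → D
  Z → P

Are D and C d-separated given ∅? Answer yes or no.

Yes — D ⊥ C | ∅.

Bayes-Ball from D | ∅ reaches {E,G,P,T,Z}.
C ∉ reach(D|∅) ⇒ D ⊥ C | ∅.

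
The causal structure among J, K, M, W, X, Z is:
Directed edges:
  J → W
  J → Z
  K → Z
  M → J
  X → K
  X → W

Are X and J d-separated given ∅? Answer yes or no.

Bayes-Ball from X | ∅ reaches {K,W,Z}.
J ∉ reach(X|∅) ⇒ X ⊥ J | ∅.

Yes — X ⊥ J | ∅.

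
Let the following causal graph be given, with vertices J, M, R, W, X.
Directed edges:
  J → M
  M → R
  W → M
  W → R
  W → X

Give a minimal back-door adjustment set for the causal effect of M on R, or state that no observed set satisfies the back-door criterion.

desc(M)\{M}={R}; candidates ⊆ {J,W,X}.
size 0: {}; under {} M still reaches {J,R,W,X} ∋ R.
{W}: M⊥R given {W} in G with M→· removed — back-door holds.

M→R: minimal back-door set {W}.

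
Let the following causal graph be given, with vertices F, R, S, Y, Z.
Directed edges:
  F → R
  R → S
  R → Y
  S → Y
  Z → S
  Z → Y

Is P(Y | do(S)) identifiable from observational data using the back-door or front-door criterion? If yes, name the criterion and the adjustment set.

desc(S)\{S}={Y}; candidates ⊆ {F,R,Z}.
size 0: {}; under {} S still reaches {F,R,Y,Z} ∋ Y.
size 1: {F}, {R}, {Z}; under {F} S still reaches {R,Y,Z} ∋ Y.
{R,Z}: S⊥Y given {R,Z} in G with S→· removed — back-door holds.
P(Y|do(S)) = Σ_{R,Z} P(Y|S,R,Z)·P(R,Z).

P(Y|do(S)): backdoor, adjust for {R, Z}.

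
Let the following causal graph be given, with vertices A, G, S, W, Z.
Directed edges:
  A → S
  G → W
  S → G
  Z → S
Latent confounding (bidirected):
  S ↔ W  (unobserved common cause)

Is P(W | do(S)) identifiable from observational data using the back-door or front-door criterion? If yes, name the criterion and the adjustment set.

desc(S)\{S}={G,W}; candidates ⊆ {A,Z}.
S↔W: latent back-door arc(s) into S.
size 0: {}; under {} S still reaches {A,W,Z} ∋ W.
size 1: {A}, {Z}; under {A} S still reaches {W,Z} ∋ W.
size 2: {A,Z}; under {A,Z} S still reaches {W} ∋ W.
S↔W cannot be blocked by any observed set — no back-door set.
{G}: (i) intercepts every directed S→W path; (ii) no back-door S→{G}; (iii) {S} blocks every back-door {G}→W. Front-door holds.
P(W|do(S)) = Σ_{G} P(G|S) Σ_{S'} P(W|G,S')P(S').

P(W|do(S)): frontdoor, adjust for {G}.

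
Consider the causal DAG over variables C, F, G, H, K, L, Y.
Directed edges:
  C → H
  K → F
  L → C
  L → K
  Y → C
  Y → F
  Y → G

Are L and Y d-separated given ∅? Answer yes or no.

Bayes-Ball from L | ∅ reaches {C,F,H,K}.
Y ∉ reach(L|∅) ⇒ L ⊥ Y | ∅.

Yes — L ⊥ Y | ∅.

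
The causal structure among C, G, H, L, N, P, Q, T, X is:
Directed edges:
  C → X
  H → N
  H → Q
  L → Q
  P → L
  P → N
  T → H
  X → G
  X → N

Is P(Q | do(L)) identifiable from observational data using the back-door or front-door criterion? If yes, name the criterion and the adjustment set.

P(Q|do(L)): backdoor, adjust for ∅.

desc(L)\{L}={Q}; candidates ⊆ {C,G,H,N,P,T,X}.
∅: L⊥Q given ∅ in G with L→· removed — back-door holds.
P(Q|do(L)) = P(Q|L) — no adjustment needed.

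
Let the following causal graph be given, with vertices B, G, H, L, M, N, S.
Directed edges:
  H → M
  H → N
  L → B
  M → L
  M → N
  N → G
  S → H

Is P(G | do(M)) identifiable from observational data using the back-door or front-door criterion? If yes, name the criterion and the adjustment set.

desc(M)\{M}={B,G,L,N}; candidates ⊆ {H,S}.
size 0: {}; under {} M still reaches {G,H,N,S} ∋ G.
{H}: M⊥G given {H} in G with M→· removed — back-door holds.
P(G|do(M)) = Σ_{H} P(G|M,H)·P(H).

P(G|do(M)): backdoor, adjust for {H}.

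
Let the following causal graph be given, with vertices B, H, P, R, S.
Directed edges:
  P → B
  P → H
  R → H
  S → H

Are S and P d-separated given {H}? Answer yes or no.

No — S and P are d-connected given {H}.

Bayes-Ball from S | {H} reaches {B,P,R}.
P ∈ reach(S|{H}) ⇒ S ⊥̸ P | {H}.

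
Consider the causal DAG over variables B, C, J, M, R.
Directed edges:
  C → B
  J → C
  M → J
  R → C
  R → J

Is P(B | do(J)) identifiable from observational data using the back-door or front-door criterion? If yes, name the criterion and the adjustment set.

desc(J)\{J}={B,C}; candidates ⊆ {M,R}.
size 0: {}; under {} J still reaches {B,C,M,R} ∋ B.
{R}: J⊥B given {R} in G with J→· removed — back-door holds.
P(B|do(J)) = Σ_{R} P(B|J,R)·P(R).

P(B|do(J)): backdoor, adjust for {R}.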